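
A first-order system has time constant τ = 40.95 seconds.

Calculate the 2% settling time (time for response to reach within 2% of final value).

For first-order system, 2% settling time ≈ 4τ = 4 × 40.95 = 163.8 s.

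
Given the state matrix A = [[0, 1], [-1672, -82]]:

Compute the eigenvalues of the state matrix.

det(A - λI) = λ² - (-82)λ + 1672 = (λ - (-44))(λ - (-38)). Eigenvalues: -44, -38.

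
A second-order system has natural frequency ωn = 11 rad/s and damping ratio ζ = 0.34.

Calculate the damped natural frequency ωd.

ωd = ωn√(1 - ζ²) = 11√(1 - 0.34²) = 10.34 rad/s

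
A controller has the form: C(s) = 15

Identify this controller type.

This is a Proportional (P) controller.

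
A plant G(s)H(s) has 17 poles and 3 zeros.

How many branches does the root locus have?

Root locus has n branches where n = number of poles = 17.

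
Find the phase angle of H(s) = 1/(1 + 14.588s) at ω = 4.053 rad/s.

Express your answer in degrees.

Phase = -arctan(ωτ) = -arctan(4.053 × 14.588) = -89.0°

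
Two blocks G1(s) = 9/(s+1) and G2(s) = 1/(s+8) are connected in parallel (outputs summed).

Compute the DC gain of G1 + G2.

Parallel: G_eq = G1 + G2. DC gain = G1(0) + G2(0) = 9/1 + 1/8 = 9 + 0.125 = 9.125.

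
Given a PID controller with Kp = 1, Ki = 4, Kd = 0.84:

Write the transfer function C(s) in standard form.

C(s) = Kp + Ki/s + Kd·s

Substituting values: C(s) = 1 + 4/s + 0.84s = (0.84s² + s + 4)/s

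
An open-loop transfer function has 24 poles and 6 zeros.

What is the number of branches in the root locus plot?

Root locus has n branches where n = number of poles = 24.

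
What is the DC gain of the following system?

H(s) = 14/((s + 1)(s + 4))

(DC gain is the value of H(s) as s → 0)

DC gain = H(0) = 14/(1 × 4) = 14/4 = 3.5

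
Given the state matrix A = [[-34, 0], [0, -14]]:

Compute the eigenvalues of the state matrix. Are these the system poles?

For diagonal matrix, eigenvalues are diagonal entries: λ₁ = -34, λ₂ = -14. Eigenvalues of A = system poles.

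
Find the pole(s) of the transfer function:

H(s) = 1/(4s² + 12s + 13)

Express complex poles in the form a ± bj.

Discriminant = 12² - 4×4×13 = 144 - 208 = -64 < 0, so the poles are a complex conjugate pair s = (-12 ± j√64)/(2×4). Real part = -12/(2×4) = -12/8 = -1.5; imaginary part = ±√64/(2×4) = 8/8 = 1. Poles: s = -1.5 ± 1j.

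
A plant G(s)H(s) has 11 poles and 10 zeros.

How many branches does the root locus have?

Root locus has n branches where n = number of poles = 11.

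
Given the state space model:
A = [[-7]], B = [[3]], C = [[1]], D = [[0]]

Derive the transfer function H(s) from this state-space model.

(sI - A)⁻¹ = 1/(s + 7). H(s) = 1 × 3/(s + 7) + 0 = 3/(s + 7).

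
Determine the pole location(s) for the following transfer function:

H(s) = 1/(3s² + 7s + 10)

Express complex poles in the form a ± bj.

Discriminant = 7² - 4×3×10 = 49 - 120 = -71 < 0, so the poles are a complex conjugate pair s = (-7 ± j√71)/(2×3). Real part = -7/(2×3) = -7/6 ≈ -1.1667; imaginary part = ±√71/(2×3) ≈ 1.4044. Poles: s = -1.1667 ± 1.4044j.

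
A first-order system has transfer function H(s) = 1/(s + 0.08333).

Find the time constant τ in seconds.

For H(s) = 1/(s + 1/τ), the pole is at -1/τ = -0.08333, so τ = 1/0.08333 = 12 s.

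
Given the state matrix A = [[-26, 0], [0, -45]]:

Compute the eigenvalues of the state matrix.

For diagonal matrix, eigenvalues are diagonal entries: λ₁ = -26, λ₂ = -45.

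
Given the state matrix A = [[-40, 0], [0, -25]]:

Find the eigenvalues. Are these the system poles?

For diagonal matrix, eigenvalues are diagonal entries: λ₁ = -40, λ₂ = -25. Eigenvalues of A = system poles.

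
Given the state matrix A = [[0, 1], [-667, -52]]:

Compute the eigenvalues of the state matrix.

det(A - λI) = λ² - (-52)λ + 667 = (λ - (-29))(λ - (-23)). Eigenvalues: -29, -23.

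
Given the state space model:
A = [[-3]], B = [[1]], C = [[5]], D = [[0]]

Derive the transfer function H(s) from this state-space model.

(sI - A)⁻¹ = 1/(s + 3). H(s) = 5 × 1/(s + 3) + 0 = 5/(s + 3).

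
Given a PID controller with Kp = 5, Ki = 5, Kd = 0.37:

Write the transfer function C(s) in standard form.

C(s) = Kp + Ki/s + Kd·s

Substituting values: C(s) = 5 + 5/s + 0.37s = (0.37s² + 5s + 5)/s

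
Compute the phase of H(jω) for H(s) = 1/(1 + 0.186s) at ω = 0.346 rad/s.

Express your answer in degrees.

Phase = -arctan(ωτ) = -arctan(0.346 × 0.186) = -3.7°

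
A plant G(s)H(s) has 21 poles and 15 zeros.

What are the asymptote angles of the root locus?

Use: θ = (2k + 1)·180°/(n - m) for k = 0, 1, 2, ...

n - m = 21 - 15 = 6. Angles: θk = (2k + 1)·180°/6 = 30°, 90°, 150°, 210°, 270°, 330°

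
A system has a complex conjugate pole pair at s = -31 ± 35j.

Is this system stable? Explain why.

Real part of poles is -31 (< 0, left half-plane). Stable.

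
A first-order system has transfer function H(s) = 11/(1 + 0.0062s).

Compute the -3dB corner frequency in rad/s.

Corner frequency = 1/τ = 1/0.0062 = 161.29 rad/s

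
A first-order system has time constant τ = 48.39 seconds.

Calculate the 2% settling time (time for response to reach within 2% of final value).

For first-order system, 2% settling time ≈ 4τ = 4 × 48.39 = 193.56 s.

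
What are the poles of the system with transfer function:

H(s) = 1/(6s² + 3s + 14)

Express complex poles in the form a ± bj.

Discriminant = 3² - 4×6×14 = 9 - 336 = -327 < 0, so the poles are a complex conjugate pair s = (-3 ± j√327)/(2×6). Real part = -3/(2×6) = -3/12 = -0.25; imaginary part = ±√327/(2×6) ≈ 1.5069. Poles: s = -0.25 ± 1.5069j.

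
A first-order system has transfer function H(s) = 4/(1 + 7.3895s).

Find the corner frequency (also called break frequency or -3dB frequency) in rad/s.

Corner frequency = 1/τ = 1/7.3895 = 0.135 rad/s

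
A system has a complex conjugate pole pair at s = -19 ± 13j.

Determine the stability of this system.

Real part of poles is -19 (< 0, left half-plane). Stable.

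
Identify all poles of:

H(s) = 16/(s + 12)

Pole is where denominator = 0: s + 12 = 0, so s = -12.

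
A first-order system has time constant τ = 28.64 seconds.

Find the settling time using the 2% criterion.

For first-order system, 2% settling time ≈ 4τ = 4 × 28.64 = 114.56 s.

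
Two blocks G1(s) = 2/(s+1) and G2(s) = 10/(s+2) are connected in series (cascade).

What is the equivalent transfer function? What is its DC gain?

Series: multiply transfer functions. G_eq = 2/(s+1) × 10/(s+2) = 20/((s+1)(s+2)). DC gain = 20/(1×2) = 10.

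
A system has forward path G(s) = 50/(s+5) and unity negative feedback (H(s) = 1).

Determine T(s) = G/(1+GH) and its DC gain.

T(s) = G/(1+GH) = [50/(s+5)] / [1 + 50/(s+5)] = 50/(s+5+50) = 50/(s+55). DC gain = 50/55 = 0.9091.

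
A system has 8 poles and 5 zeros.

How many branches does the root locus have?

Root locus has n branches where n = number of poles = 8.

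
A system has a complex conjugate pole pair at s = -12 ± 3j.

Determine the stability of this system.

Real part of poles is -12 (< 0, left half-plane). Stable.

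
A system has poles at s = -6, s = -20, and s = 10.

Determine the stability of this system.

Pole(s) at s = 10 are not in the left half-plane. System is unstable.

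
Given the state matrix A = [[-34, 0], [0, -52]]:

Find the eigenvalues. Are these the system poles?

For diagonal matrix, eigenvalues are diagonal entries: λ₁ = -34, λ₂ = -52. Eigenvalues of A = system poles.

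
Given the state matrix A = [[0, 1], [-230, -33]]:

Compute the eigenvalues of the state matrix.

det(A - λI) = λ² - (-33)λ + 230 = (λ - (-10))(λ - (-23)). Eigenvalues: -10, -23.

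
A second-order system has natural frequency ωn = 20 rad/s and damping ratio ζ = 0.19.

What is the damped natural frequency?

ωd = ωn√(1 - ζ²) = 20√(1 - 0.19²) = 19.64 rad/s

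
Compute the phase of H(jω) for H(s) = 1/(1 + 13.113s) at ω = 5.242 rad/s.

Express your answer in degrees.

Phase = -arctan(ωτ) = -arctan(5.242 × 13.113) = -89.2°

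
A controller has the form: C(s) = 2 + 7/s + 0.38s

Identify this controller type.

This is a Proportional-Integral-Derivative (PID) controller.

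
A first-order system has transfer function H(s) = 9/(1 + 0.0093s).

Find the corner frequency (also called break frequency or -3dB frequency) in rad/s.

Corner frequency = 1/τ = 1/0.0093 = 107.527 rad/s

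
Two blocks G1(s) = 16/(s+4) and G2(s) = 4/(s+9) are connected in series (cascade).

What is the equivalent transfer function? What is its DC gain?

Series: multiply transfer functions. G_eq = 16/(s+4) × 4/(s+9) = 64/((s+4)(s+9)). DC gain = 64/(4×9) = 1.7778.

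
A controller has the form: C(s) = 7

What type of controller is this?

This is a Proportional (P) controller.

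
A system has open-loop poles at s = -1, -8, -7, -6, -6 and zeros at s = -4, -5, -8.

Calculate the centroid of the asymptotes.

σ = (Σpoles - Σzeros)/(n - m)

σ = (Σpoles - Σzeros)/(n - m) = (-28 - (-17))/(5 - 3) = -11/2 = -5.5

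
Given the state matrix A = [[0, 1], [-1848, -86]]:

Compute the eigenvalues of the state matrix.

det(A - λI) = λ² - (-86)λ + 1848 = (λ - (-42))(λ - (-44)). Eigenvalues: -42, -44.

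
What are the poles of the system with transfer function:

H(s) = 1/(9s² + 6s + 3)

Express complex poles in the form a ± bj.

Discriminant = 6² - 4×9×3 = 36 - 108 = -72 < 0, so the poles are a complex conjugate pair s = (-6 ± j√72)/(2×9). Real part = -6/(2×9) = -6/18 ≈ -0.3333; imaginary part = ±√72/(2×9) ≈ 0.4714. Poles: s = -0.3333 ± 0.4714j.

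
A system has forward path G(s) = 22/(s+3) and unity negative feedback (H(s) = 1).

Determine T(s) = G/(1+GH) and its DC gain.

T(s) = G/(1+GH) = [22/(s+3)] / [1 + 22/(s+3)] = 22/(s+3+22) = 22/(s+25). DC gain = 22/25 = 0.88.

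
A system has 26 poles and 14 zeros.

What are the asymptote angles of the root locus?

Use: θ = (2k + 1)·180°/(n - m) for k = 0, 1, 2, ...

n - m = 26 - 14 = 12. Angles: θk = (2k + 1)·180°/12 = 15°, 45°, 75°, 105°, 135°, 165°, 195°, 225°, 255°, 285°, 315°, 345°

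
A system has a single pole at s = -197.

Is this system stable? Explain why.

Pole at s = -197 is in the left half-plane. Stable.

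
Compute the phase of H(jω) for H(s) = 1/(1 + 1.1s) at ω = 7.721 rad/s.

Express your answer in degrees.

Phase = -arctan(ωτ) = -arctan(7.721 × 1.1) = -83.3°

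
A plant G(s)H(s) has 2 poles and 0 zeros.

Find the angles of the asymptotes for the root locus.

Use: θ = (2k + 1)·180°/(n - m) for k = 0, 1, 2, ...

n - m = 2 - 0 = 2. Angles: θk = (2k + 1)·180°/2 = 90°, 270°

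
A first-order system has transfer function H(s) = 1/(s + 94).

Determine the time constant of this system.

For H(s) = 1/(s + 1/τ), the pole is at -1/τ = -94, so τ = 1/94 = 0.0106 s.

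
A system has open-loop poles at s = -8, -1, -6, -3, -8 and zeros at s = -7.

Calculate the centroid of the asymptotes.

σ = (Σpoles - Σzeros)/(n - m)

σ = (Σpoles - Σzeros)/(n - m) = (-26 - (-7))/(5 - 1) = -19/4 = -4.75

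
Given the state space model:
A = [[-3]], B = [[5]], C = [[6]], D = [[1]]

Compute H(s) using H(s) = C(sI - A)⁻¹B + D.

(sI - A)⁻¹ = 1/(s + 3). H(s) = 6×5/(s + 3) + 1 = (s + 33)/(s + 3).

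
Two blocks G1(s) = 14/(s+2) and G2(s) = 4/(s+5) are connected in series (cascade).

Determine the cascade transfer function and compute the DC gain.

Series: multiply transfer functions. G_eq = 14/(s+2) × 4/(s+5) = 56/((s+2)(s+5)). DC gain = 56/(2×5) = 5.6.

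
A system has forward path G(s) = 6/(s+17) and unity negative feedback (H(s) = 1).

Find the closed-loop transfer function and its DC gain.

T(s) = G/(1+GH) = [6/(s+17)] / [1 + 6/(s+17)] = 6/(s+17+6) = 6/(s+23). DC gain = 6/23 = 0.2609.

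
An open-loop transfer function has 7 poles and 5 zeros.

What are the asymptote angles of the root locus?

n - m = 7 - 5 = 2. Angles: θk = (2k + 1)·180°/2 = 90°, 270°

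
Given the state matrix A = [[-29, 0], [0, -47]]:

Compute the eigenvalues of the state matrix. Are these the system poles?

For diagonal matrix, eigenvalues are diagonal entries: λ₁ = -29, λ₂ = -47. Eigenvalues of A = system poles.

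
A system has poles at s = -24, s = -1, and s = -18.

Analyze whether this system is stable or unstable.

All poles are in the left half-plane. System is stable.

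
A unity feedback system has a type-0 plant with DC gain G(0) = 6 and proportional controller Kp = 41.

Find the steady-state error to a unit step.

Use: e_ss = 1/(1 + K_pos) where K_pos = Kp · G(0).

K_pos = Kp · G(0) = 41 × 6 = 246. e_ss = 1/(1 + 246) = 0.0040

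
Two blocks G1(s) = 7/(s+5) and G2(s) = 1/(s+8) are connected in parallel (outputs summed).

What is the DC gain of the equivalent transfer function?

Parallel: G_eq = G1 + G2. DC gain = G1(0) + G2(0) = 7/5 + 1/8 = 1.4 + 0.125 = 1.525.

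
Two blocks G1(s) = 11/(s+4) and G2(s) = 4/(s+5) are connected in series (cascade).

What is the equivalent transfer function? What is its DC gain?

Series: multiply transfer functions. G_eq = 11/(s+4) × 4/(s+5) = 44/((s+4)(s+5)). DC gain = 44/(4×5) = 2.2.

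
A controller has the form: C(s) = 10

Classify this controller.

This is a Proportional (P) controller.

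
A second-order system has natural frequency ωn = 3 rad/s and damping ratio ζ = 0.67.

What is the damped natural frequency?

ωd = ωn√(1 - ζ²) = 3√(1 - 0.67²) = 2.23 rad/s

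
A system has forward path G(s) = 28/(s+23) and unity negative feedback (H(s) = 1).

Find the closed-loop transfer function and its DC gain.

T(s) = G/(1+GH) = [28/(s+23)] / [1 + 28/(s+23)] = 28/(s+23+28) = 28/(s+51). DC gain = 28/51 = 0.5490.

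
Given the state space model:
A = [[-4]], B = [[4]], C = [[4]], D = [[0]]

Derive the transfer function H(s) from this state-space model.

(sI - A)⁻¹ = 1/(s + 4). H(s) = 4 × 4/(s + 4) + 0 = 16/(s + 4).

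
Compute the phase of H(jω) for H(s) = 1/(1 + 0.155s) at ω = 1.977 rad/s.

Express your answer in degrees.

Phase = -arctan(ωτ) = -arctan(1.977 × 0.155) = -17.0°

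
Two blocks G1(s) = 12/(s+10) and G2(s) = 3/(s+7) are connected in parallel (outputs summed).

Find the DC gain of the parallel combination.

Parallel: G_eq = G1 + G2. DC gain = G1(0) + G2(0) = 12/10 + 3/7 = 1.2 + 0.4286 = 1.6286.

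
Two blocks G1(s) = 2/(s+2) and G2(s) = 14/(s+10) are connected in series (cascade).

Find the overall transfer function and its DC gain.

Series: multiply transfer functions. G_eq = 2/(s+2) × 14/(s+10) = 28/((s+2)(s+10)). DC gain = 28/(2×10) = 1.4.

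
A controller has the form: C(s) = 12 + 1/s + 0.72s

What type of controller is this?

This is a Proportional-Integral-Derivative (PID) controller.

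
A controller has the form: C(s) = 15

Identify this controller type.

This is a Proportional (P) controller.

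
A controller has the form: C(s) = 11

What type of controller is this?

This is a Proportional (P) controller.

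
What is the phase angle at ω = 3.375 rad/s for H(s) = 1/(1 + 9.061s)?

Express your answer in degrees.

Phase = -arctan(ωτ) = -arctan(3.375 × 9.061) = -88.1°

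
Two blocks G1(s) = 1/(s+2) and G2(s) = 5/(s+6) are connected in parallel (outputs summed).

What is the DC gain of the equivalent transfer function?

Parallel: G_eq = G1 + G2. DC gain = G1(0) + G2(0) = 1/2 + 5/6 = 0.5 + 0.8333 = 1.3333.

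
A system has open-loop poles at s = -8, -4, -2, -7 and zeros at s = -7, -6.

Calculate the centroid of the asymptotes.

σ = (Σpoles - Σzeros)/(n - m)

σ = (Σpoles - Σzeros)/(n - m) = (-21 - (-13))/(4 - 2) = -8/2 = -4.0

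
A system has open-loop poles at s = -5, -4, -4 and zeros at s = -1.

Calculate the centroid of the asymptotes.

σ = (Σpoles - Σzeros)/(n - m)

σ = (Σpoles - Σzeros)/(n - m) = (-13 - (-1))/(3 - 1) = -12/2 = -6.0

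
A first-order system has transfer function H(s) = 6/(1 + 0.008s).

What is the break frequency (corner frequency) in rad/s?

Corner frequency = 1/τ = 1/0.008 = 125.0 rad/s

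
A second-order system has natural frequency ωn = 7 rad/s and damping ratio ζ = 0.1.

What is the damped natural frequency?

ωd = ωn√(1 - ζ²) = 7√(1 - 0.1²) = 6.96 rad/s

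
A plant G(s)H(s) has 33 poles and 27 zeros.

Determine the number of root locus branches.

Root locus has n branches where n = number of poles = 33.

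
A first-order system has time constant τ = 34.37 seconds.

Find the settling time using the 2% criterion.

For first-order system, 2% settling time ≈ 4τ = 4 × 34.37 = 137.48 s.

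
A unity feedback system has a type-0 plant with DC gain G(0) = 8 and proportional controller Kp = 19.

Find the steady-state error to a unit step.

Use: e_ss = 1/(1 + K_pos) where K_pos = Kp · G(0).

K_pos = Kp · G(0) = 19 × 8 = 152. e_ss = 1/(1 + 152) = 0.0065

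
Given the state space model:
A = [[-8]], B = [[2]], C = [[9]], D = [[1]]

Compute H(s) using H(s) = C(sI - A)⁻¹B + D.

(sI - A)⁻¹ = 1/(s + 8). H(s) = 9×2/(s + 8) + 1 = (s + 26)/(s + 8).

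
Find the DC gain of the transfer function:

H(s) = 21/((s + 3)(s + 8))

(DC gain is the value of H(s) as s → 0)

DC gain = H(0) = 21/(3 × 8) = 21/24 = 0.875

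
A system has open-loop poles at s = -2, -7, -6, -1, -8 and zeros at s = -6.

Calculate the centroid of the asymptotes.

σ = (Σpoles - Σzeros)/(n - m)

σ = (Σpoles - Σzeros)/(n - m) = (-24 - (-6))/(5 - 1) = -18/4 = -4.5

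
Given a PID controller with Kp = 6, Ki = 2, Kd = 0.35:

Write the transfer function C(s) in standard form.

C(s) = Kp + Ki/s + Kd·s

Substituting values: C(s) = 6 + 2/s + 0.35s = (0.35s² + 6s + 2)/s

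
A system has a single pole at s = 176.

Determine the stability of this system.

Pole at s = 176 is in the right half-plane. Unstable.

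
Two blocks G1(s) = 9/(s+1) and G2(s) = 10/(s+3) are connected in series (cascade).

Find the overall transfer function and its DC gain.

Series: multiply transfer functions. G_eq = 9/(s+1) × 10/(s+3) = 90/((s+1)(s+3)). DC gain = 90/(1×3) = 30.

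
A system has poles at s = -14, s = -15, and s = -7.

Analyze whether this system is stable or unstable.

All poles are in the left half-plane. System is stable.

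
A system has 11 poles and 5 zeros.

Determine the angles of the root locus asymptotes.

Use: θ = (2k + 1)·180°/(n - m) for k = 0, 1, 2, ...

n - m = 11 - 5 = 6. Angles: θk = (2k + 1)·180°/6 = 30°, 90°, 150°, 210°, 270°, 330°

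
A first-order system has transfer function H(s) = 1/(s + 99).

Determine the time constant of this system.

For H(s) = 1/(s + 1/τ), the pole is at -1/τ = -99, so τ = 1/99 = 0.0101 s.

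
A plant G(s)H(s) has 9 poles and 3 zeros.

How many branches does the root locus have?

Root locus has n branches where n = number of poles = 9.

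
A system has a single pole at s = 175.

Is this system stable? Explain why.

Pole at s = 175 is in the right half-plane. Unstable.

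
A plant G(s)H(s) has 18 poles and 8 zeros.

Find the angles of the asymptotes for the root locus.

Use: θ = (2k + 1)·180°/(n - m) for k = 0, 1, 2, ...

n - m = 18 - 8 = 10. Angles: θk = (2k + 1)·180°/10 = 18°, 54°, 90°, 126°, 162°, 198°, 234°, 270°, 306°, 342°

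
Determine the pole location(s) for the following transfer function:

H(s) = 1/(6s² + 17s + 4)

Discriminant = 17² - 4×6×4 = 289 - 96 = 193 > 0, so two distinct real poles. Using quadratic formula: s = (-17 ± √193)/(2×6) = (-17 ± √193)/12, with √193 ≈ 13.8924. s₁ ≈ -0.2590, s₂ ≈ -2.5744. Poles: s₁ = -0.2590, s₂ = -2.5744.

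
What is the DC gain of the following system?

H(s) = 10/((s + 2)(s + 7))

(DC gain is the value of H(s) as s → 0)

DC gain = H(0) = 10/(2 × 7) = 10/14 = 0.7143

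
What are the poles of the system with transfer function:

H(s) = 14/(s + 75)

Pole is where denominator = 0: s + 75 = 0, so s = -75.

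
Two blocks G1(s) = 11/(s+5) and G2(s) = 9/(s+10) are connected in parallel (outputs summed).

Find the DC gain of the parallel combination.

Parallel: G_eq = G1 + G2. DC gain = G1(0) + G2(0) = 11/5 + 9/10 = 2.2 + 0.9 = 3.1.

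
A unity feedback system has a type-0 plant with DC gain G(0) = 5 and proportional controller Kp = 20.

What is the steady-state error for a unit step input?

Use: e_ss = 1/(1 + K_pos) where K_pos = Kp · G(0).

K_pos = Kp · G(0) = 20 × 5 = 100. e_ss = 1/(1 + 100) = 0.0099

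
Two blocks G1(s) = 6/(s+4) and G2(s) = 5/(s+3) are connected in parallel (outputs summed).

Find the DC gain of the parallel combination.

Parallel: G_eq = G1 + G2. DC gain = G1(0) + G2(0) = 6/4 + 5/3 = 1.5 + 1.6667 = 3.1667.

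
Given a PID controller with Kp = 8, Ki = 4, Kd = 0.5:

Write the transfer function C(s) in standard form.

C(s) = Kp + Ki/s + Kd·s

Substituting values: C(s) = 8 + 4/s + 0.5s = (0.5s² + 8s + 4)/s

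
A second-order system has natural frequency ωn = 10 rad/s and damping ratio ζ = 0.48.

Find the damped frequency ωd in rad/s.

ωd = ωn√(1 - ζ²) = 10√(1 - 0.48²) = 8.77 rad/s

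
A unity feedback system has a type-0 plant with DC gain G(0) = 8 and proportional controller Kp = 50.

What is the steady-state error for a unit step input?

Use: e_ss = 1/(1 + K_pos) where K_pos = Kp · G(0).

K_pos = Kp · G(0) = 50 × 8 = 400. e_ss = 1/(1 + 400) = 0.0025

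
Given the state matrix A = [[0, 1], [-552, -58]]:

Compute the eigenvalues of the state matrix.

det(A - λI) = λ² - (-58)λ + 552 = (λ - (-12))(λ - (-46)). Eigenvalues: -12, -46.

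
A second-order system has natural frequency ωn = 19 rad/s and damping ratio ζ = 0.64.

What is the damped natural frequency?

ωd = ωn√(1 - ζ²) = 19√(1 - 0.64²) = 14.6 rad/s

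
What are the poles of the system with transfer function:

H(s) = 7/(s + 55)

Pole is where denominator = 0: s + 55 = 0, so s = -55.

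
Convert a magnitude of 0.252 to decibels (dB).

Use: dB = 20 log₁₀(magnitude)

dB = 20 log₁₀(0.252) = -12.0 dB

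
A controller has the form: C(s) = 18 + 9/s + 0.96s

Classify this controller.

This is a Proportional-Integral-Derivative (PID) controller.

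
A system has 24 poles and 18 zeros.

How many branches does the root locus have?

Root locus has n branches where n = number of poles = 24.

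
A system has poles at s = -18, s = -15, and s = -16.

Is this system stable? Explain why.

All poles are in the left half-plane. System is stable.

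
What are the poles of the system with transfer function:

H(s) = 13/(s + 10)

Pole is where denominator = 0: s + 10 = 0, so s = -10.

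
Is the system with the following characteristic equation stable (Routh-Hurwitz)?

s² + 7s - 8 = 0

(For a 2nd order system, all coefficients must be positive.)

Coefficients: 1, 7, -8. c=-8 not positive, so system is unstable.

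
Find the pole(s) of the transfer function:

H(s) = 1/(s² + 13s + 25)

Discriminant = 13² - 4×1×25 = 169 - 100 = 69 > 0, so two distinct real poles. Using quadratic formula: s = (-13 ± √69)/(2×1) = (-13 ± √69)/2, with √69 ≈ 8.3066. s₁ ≈ -2.3467, s₂ ≈ -10.6533. Poles: s₁ = -2.3467, s₂ = -10.6533.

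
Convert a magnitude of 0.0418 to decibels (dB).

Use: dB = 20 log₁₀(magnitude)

dB = 20 log₁₀(0.0418) = -27.6 dB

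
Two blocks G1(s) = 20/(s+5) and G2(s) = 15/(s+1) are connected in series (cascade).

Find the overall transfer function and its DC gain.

Series: multiply transfer functions. G_eq = 20/(s+5) × 15/(s+1) = 300/((s+5)(s+1)). DC gain = 300/(5×1) = 60.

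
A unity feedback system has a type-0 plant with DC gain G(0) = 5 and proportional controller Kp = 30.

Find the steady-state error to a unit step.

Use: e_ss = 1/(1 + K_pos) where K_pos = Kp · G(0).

K_pos = Kp · G(0) = 30 × 5 = 150. e_ss = 1/(1 + 150) = 0.0066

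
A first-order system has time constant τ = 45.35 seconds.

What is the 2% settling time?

For first-order system, 2% settling time ≈ 4τ = 4 × 45.35 = 181.4 s.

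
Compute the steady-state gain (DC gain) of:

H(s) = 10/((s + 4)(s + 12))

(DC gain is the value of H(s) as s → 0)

DC gain = H(0) = 10/(4 × 12) = 10/48 = 0.2083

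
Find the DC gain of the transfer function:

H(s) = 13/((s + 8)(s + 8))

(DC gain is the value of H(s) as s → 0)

DC gain = H(0) = 13/(8 × 8) = 13/64 = 0.203125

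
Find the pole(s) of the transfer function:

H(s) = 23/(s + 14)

Pole is where denominator = 0: s + 14 = 0, so s = -14.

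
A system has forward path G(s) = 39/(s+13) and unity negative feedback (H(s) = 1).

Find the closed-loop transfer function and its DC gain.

T(s) = G/(1+GH) = [39/(s+13)] / [1 + 39/(s+13)] = 39/(s+13+39) = 39/(s+52). DC gain = 39/52 = 0.75.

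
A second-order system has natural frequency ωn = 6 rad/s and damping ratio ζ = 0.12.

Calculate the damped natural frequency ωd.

ωd = ωn√(1 - ζ²) = 6√(1 - 0.12²) = 5.96 rad/s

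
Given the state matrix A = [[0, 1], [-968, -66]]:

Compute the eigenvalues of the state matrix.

det(A - λI) = λ² - (-66)λ + 968 = (λ - (-44))(λ - (-22)). Eigenvalues: -44, -22.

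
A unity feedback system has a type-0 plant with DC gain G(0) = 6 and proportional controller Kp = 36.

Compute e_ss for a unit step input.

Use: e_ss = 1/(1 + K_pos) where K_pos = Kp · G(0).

K_pos = Kp · G(0) = 36 × 6 = 216. e_ss = 1/(1 + 216) = 0.0046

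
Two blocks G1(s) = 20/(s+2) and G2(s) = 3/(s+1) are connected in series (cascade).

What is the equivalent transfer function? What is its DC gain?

Series: multiply transfer functions. G_eq = 20/(s+2) × 3/(s+1) = 60/((s+2)(s+1)). DC gain = 60/(2×1) = 30.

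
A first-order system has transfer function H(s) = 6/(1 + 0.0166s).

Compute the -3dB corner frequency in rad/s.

Corner frequency = 1/τ = 1/0.0166 = 60.241 rad/s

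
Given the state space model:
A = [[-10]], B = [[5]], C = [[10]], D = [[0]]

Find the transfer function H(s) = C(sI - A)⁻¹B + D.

(sI - A)⁻¹ = 1/(s + 10). H(s) = 10 × 5/(s + 10) + 0 = 50/(s + 10).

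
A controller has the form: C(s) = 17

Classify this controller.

This is a Proportional (P) controller.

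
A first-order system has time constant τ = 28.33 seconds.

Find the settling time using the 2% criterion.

For first-order system, 2% settling time ≈ 4τ = 4 × 28.33 = 113.32 s.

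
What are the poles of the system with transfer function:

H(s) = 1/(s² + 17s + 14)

Discriminant = 17² - 4×1×14 = 289 - 56 = 233 > 0, so two distinct real poles. Using quadratic formula: s = (-17 ± √233)/(2×1) = (-17 ± √233)/2, with √233 ≈ 15.2643. s₁ ≈ -0.8678, s₂ ≈ -16.1322. Poles: s₁ = -0.8678, s₂ = -16.1322.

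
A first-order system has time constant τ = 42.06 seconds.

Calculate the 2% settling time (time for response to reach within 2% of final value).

For first-order system, 2% settling time ≈ 4τ = 4 × 42.06 = 168.24 s.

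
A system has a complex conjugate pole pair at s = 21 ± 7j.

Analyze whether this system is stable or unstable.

Real part of poles is 21 (> 0, right half-plane). Unstable.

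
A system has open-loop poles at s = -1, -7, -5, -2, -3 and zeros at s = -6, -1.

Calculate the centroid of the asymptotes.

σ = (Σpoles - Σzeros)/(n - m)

σ = (Σpoles - Σzeros)/(n - m) = (-18 - (-7))/(5 - 2) = -11/3 = -3.67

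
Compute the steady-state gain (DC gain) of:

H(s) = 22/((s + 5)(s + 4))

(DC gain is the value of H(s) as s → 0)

DC gain = H(0) = 22/(5 × 4) = 22/20 = 1.1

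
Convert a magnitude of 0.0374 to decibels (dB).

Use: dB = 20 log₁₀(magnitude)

dB = 20 log₁₀(0.0374) = -28.5 dB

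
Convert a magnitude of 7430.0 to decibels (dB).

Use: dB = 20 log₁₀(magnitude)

dB = 20 log₁₀(7430.0) = 77.4 dB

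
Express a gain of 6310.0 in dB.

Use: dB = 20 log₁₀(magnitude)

dB = 20 log₁₀(6310.0) = 76.0 dB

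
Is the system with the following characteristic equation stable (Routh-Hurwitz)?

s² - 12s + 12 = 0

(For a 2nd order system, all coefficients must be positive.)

Coefficients: 1, -12, 12. b=-12 not positive, so system is unstable.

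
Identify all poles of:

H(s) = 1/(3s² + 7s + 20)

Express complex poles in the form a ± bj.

Discriminant = 7² - 4×3×20 = 49 - 240 = -191 < 0, so the poles are a complex conjugate pair s = (-7 ± j√191)/(2×3). Real part = -7/(2×3) = -7/6 ≈ -1.1667; imaginary part = ±√191/(2×3) ≈ 2.3034. Poles: s = -1.1667 ± 2.3034j.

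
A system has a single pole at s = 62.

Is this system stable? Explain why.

Pole at s = 62 is in the right half-plane. Unstable.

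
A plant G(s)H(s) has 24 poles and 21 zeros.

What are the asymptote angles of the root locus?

n - m = 24 - 21 = 3. Angles: θk = (2k + 1)·180°/3 = 60°, 180°, 300°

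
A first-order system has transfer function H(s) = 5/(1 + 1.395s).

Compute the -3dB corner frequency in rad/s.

Corner frequency = 1/τ = 1/1.395 = 0.717 rad/s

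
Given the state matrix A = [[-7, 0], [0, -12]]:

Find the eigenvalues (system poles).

For diagonal matrix, eigenvalues are diagonal entries: λ₁ = -7, λ₂ = -12.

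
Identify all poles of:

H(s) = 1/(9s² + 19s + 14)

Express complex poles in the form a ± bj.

Discriminant = 19² - 4×9×14 = 361 - 504 = -143 < 0, so the poles are a complex conjugate pair s = (-19 ± j√143)/(2×9). Real part = -19/(2×9) = -19/18 ≈ -1.0556; imaginary part = ±√143/(2×9) ≈ 0.6643. Poles: s = -1.0556 ± 0.6643j.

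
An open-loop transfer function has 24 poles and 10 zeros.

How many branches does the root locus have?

Root locus has n branches where n = number of poles = 24.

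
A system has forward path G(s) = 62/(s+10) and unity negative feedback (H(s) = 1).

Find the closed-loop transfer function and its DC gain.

T(s) = G/(1+GH) = [62/(s+10)] / [1 + 62/(s+10)] = 62/(s+10+62) = 62/(s+72). DC gain = 62/72 = 0.8611.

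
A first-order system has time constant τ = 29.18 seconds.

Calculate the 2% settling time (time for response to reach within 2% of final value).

For first-order system, 2% settling time ≈ 4τ = 4 × 29.18 = 116.72 s.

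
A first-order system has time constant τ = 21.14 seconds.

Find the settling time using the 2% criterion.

For first-order system, 2% settling time ≈ 4τ = 4 × 21.14 = 84.56 s.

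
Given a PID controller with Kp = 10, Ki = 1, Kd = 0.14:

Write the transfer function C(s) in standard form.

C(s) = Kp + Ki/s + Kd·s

Substituting values: C(s) = 10 + 1/s + 0.14s = (0.14s² + 10s + 1)/s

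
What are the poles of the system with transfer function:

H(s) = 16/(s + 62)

Pole is where denominator = 0: s + 62 = 0, so s = -62.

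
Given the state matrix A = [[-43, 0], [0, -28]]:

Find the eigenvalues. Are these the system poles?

For diagonal matrix, eigenvalues are diagonal entries: λ₁ = -43, λ₂ = -28. Eigenvalues of A = system poles.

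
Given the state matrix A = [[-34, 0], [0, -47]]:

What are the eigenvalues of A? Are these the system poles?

For diagonal matrix, eigenvalues are diagonal entries: λ₁ = -34, λ₂ = -47. Eigenvalues of A = system poles.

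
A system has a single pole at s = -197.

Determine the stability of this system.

Pole at s = -197 is in the left half-plane. Stable.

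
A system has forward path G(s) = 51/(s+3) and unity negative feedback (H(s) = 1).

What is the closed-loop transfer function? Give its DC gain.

T(s) = G/(1+GH) = [51/(s+3)] / [1 + 51/(s+3)] = 51/(s+3+51) = 51/(s+54). DC gain = 51/54 = 0.9444.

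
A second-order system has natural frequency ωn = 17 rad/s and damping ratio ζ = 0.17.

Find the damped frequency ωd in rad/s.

ωd = ωn√(1 - ζ²) = 17√(1 - 0.17²) = 16.75 rad/s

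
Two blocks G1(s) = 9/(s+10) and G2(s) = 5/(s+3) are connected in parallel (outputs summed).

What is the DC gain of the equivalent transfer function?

Parallel: G_eq = G1 + G2. DC gain = G1(0) + G2(0) = 9/10 + 5/3 = 0.9 + 1.6667 = 2.5667.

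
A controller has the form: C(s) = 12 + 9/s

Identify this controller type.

This is a Proportional-Integral (PI) controller.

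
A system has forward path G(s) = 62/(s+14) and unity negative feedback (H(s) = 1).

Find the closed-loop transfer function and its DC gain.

T(s) = G/(1+GH) = [62/(s+14)] / [1 + 62/(s+14)] = 62/(s+14+62) = 62/(s+76). DC gain = 62/76 = 0.8158.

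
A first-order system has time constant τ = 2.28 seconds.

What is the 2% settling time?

For first-order system, 2% settling time ≈ 4τ = 4 × 2.28 = 9.12 s.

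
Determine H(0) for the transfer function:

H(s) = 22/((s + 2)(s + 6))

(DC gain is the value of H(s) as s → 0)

DC gain = H(0) = 22/(2 × 6) = 22/12 = 1.8333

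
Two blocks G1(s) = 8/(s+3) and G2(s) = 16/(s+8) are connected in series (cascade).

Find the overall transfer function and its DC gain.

Series: multiply transfer functions. G_eq = 8/(s+3) × 16/(s+8) = 128/((s+3)(s+8)). DC gain = 128/(3×8) = 5.3333.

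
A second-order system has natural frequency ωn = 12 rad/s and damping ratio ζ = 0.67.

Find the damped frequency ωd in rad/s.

ωd = ωn√(1 - ζ²) = 12√(1 - 0.67²) = 8.91 rad/s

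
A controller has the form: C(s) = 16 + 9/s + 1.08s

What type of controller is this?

This is a Proportional-Integral-Derivative (PID) controller.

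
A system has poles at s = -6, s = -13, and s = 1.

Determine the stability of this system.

Pole(s) at s = 1 are not in the left half-plane. System is unstable.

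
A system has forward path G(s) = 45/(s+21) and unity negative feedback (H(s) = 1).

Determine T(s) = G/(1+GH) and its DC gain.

T(s) = G/(1+GH) = [45/(s+21)] / [1 + 45/(s+21)] = 45/(s+21+45) = 45/(s+66). DC gain = 45/66 = 0.6818.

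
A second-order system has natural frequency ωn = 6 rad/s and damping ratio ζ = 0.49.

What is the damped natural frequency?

ωd = ωn√(1 - ζ²) = 6√(1 - 0.49²) = 5.23 rad/s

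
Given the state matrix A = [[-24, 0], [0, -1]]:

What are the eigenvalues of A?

For diagonal matrix, eigenvalues are diagonal entries: λ₁ = -24, λ₂ = -1.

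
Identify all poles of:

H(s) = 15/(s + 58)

Pole is where denominator = 0: s + 58 = 0, so s = -58.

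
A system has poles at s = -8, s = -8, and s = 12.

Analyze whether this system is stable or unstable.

Pole(s) at s = 12 are not in the left half-plane. System is unstable.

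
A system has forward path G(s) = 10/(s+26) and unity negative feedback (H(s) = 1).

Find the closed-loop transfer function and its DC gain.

T(s) = G/(1+GH) = [10/(s+26)] / [1 + 10/(s+26)] = 10/(s+26+10) = 10/(s+36). DC gain = 10/36 = 0.2778.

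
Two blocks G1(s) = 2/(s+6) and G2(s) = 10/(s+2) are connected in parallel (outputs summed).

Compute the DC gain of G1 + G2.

Parallel: G_eq = G1 + G2. DC gain = G1(0) + G2(0) = 2/6 + 10/2 = 0.3333 + 5 = 5.3333.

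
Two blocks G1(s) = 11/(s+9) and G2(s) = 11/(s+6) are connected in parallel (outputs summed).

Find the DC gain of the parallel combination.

Parallel: G_eq = G1 + G2. DC gain = G1(0) + G2(0) = 11/9 + 11/6 = 1.2222 + 1.8333 = 3.0556.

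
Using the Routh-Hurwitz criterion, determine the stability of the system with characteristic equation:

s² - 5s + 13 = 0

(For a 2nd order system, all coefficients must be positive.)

Coefficients: 1, -5, 13. b=-5 not positive, so system is unstable.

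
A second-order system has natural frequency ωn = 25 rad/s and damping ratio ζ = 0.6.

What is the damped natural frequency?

ωd = ωn√(1 - ζ²) = 25√(1 - 0.6²) = 20.0 rad/s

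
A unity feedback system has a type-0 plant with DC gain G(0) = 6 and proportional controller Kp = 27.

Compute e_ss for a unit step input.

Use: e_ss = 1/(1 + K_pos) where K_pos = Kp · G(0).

K_pos = Kp · G(0) = 27 × 6 = 162. e_ss = 1/(1 + 162) = 0.0061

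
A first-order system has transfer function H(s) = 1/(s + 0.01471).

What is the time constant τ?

For H(s) = 1/(s + 1/τ), the pole is at -1/τ = -0.01471, so τ = 1/0.01471 = 67.98 s.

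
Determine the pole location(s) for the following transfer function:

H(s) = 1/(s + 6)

Pole is where denominator = 0: s + 6 = 0, so s = -6.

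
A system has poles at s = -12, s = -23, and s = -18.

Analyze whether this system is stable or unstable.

All poles are in the left half-plane. System is stable.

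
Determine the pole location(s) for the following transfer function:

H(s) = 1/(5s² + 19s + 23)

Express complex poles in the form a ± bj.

Discriminant = 19² - 4×5×23 = 361 - 460 = -99 < 0, so the poles are a complex conjugate pair s = (-19 ± j√99)/(2×5). Real part = -19/(2×5) = -19/10 = -1.9; imaginary part = ±√99/(2×5) ≈ 0.9950. Poles: s = -1.9 ± 0.9950j.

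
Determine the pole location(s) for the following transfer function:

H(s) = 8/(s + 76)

Pole is where denominator = 0: s + 76 = 0, so s = -76.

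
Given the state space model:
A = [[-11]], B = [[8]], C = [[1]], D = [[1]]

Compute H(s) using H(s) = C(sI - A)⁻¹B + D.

(sI - A)⁻¹ = 1/(s + 11). H(s) = 1×8/(s + 11) + 1 = (s + 19)/(s + 11).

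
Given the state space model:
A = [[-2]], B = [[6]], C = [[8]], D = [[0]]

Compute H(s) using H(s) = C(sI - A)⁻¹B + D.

(sI - A)⁻¹ = 1/(s + 2). H(s) = 8 × 6/(s + 2) + 0 = 48/(s + 2).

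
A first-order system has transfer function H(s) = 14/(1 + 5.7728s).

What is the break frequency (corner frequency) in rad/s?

Corner frequency = 1/τ = 1/5.7728 = 0.173 rad/s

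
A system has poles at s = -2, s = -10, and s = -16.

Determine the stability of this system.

All poles are in the left half-plane. System is stable.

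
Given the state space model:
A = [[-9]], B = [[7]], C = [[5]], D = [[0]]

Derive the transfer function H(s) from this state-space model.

(sI - A)⁻¹ = 1/(s + 9). H(s) = 5 × 7/(s + 9) + 0 = 35/(s + 9).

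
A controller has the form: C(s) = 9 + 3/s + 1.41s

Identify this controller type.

This is a Proportional-Integral-Derivative (PID) controller.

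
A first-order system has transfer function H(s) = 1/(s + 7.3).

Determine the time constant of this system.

For H(s) = 1/(s + 1/τ), the pole is at -1/τ = -7.3, so τ = 1/7.3 = 0.1370 s.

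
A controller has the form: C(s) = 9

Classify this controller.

This is a Proportional (P) controller.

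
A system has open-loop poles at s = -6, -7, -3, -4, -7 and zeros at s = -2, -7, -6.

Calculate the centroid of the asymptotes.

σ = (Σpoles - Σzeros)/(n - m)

σ = (Σpoles - Σzeros)/(n - m) = (-27 - (-15))/(5 - 3) = -12/2 = -6.0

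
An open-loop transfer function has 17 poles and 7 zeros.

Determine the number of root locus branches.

Root locus has n branches where n = number of poles = 17.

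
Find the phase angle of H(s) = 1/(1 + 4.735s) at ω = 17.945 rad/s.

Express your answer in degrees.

Phase = -arctan(ωτ) = -arctan(17.945 × 4.735) = -89.3°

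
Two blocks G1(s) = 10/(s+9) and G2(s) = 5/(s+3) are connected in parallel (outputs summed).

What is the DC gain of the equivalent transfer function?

Parallel: G_eq = G1 + G2. DC gain = G1(0) + G2(0) = 10/9 + 5/3 = 1.1111 + 1.6667 = 2.7778.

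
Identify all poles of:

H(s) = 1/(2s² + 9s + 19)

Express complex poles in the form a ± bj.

Discriminant = 9² - 4×2×19 = 81 - 152 = -71 < 0, so the poles are a complex conjugate pair s = (-9 ± j√71)/(2×2). Real part = -9/(2×2) = -9/4 = -2.25; imaginary part = ±√71/(2×2) ≈ 2.1065. Poles: s = -2.25 ± 2.1065j.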